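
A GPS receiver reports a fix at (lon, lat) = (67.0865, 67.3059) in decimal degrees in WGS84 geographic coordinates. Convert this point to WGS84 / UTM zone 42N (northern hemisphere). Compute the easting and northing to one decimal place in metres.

Zone 42 central meridian λ₀ = 6×42 − 183 = 69°; Δλ = -1.9135°.
Transverse Mercator on WGS84 with k₀ = 0.9996 gives E = 417627.033 m, N = 7466750.799 m.

E 417627.0 m, N 7466750.8 m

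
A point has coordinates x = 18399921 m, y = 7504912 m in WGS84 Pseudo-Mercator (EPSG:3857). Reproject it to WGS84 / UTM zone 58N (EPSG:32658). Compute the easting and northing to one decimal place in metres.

Web Mercator inverse (R = 6378137 m) → φ = 55.73029853°, λ = 165.28930261°.
UTM 58N forward: E = 518168.593 m, N = 6176101.112 m.

E 518168.6 m, N 6176101.1 m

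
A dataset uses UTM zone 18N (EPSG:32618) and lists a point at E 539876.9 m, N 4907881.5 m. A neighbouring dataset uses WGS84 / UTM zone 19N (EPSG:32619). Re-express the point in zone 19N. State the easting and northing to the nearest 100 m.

UTM 18N → geographic: φ = 44.32310034°, λ = -74.49989949°.
UTM 19N (λ₀ = -69°) forward: E = 61434.245 m, N = 4922490.129 m.

E 61400 m, N 4922500 m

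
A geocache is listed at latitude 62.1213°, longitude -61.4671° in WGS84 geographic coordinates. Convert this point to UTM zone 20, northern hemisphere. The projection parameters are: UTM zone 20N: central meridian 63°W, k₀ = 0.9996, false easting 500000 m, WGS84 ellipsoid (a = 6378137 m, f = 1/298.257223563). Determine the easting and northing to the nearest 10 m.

E 579960 m, N 6888640 m

Zone 20 central meridian λ₀ = 6×20 − 183 = -63°; Δλ = +1.5329°.
Transverse Mercator on WGS84 with k₀ = 0.9996 gives E = 579964.384 m, N = 6888638.830 m.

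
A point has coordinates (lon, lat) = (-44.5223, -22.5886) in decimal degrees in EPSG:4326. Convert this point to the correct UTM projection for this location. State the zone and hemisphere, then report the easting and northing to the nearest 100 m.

Longitude -44.5223° lies in the 6° band [-48°, -42°), giving zone 23; latitude is south of the equator, so 23S.
Zone 23 central meridian λ₀ = 6×23 − 183 = -45°; Δλ = +0.4777°.
Transverse Mercator on WGS84 with k₀ = 0.9996 gives E = 549102.931 m, N = 7501942.293 m.

Zone 23S: E 549100 m, N 7501900 m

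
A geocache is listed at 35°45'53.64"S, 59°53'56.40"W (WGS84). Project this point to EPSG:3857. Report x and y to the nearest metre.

Web Mercator is spherical with R = a = 6378137 m.
x = R·λ = 6378137 × -1.045434769 = -6667926.179 m.
y = R·ln tan(π/4 + φ/2) = 6378137 × -0.669211089 = -4268320.009 m.

x -6667926 m, y -4268320 m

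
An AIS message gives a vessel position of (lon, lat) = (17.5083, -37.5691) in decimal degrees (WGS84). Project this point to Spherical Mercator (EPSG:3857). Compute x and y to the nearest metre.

Web Mercator is spherical with R = a = 6378137 m.
x = R·λ = 6378137 × 0.305577481 = 1949015.041 m.
y = R·ln tan(π/4 + φ/2) = 6378137 × -0.708472029 = -4518731.661 m.

x 1949015 m, y -4518732 m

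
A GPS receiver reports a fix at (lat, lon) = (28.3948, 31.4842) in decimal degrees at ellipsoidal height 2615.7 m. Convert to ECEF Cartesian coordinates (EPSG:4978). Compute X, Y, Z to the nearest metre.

X 4790385 m, Y 2933735 m, Z 3016309 m

WGS84: a = 6378137 m, e² = 0.006694380; N(φ) = a/√(1−e²sin²φ) = 6382970.367 m.
X = (N+h)·cosφ·cosλ = 4790385.111 m; Y = (N+h)·cosφ·sinλ = 2933735.002 m; Z = (N(1−e²)+h)·sinφ = 3016309.496 m.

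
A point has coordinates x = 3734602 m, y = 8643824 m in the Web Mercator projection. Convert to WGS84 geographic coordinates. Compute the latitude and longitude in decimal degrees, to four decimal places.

lat 61.0783°, lon 33.5485°

R = 6378137 m. λ = x/R = 33.54850057°.
φ = 2·arctan(exp(y/R)) − 90° = 2·arctan(3.87764) − 90° = 61.07829892°.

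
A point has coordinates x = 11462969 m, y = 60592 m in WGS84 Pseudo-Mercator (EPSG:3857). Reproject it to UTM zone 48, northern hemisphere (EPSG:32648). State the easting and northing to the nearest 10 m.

E 274480 m, N 60200 m

Web Mercator inverse (R = 6378137 m) → φ = 0.54429901°, λ = 102.97360254°.
UTM 48N forward: E = 274475.475 m, N = 60199.310 m.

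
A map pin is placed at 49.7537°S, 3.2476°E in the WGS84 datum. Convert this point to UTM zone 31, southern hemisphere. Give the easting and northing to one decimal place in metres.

Zone 31 central meridian λ₀ = 6×31 − 183 = 3°; Δλ = +0.2476°.
Transverse Mercator on WGS84 with k₀ = 0.9996 gives E = 517835.248 m, N = 4488724.058 m.

E 517835.2 m, N 4488724.1 m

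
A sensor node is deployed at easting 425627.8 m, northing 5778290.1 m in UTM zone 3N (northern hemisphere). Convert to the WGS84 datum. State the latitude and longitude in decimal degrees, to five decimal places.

lat 52.15010°, lon -166.08700°

Zone 3N: λ₀ = -165°, k₀ = 0.9996, false easting 500000 m.
Meridian distance M = (N − FN)/k₀ = 5780602.3 m.
Inverse transverse Mercator on WGS84 gives φ = 52.15010027°, λ = -166.08699995°.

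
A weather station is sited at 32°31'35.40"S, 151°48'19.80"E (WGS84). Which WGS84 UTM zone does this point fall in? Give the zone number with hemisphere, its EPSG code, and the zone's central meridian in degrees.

Zone 56S (EPSG:32756), central meridian 153°

UTM zone = ⌊(λ + 180)/6⌋ + 1; 151.8055° ∈ [150°, 156°) → zone 56.
Hemisphere: S (φ < 0).
Central meridian λ₀ = 6×56 − 183 = 153°.
EPSG code: 32756.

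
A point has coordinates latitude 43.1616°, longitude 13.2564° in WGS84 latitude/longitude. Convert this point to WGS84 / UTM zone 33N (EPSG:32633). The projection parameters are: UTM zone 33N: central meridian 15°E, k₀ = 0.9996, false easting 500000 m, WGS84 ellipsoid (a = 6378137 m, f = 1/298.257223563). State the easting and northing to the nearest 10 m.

Zone 33 central meridian λ₀ = 6×33 − 183 = 15°; Δλ = -1.7436°.
Transverse Mercator on WGS84 with k₀ = 0.9996 gives E = 358253.609 m, N = 4780236.057 m.

E 358250 m, N 4780240 m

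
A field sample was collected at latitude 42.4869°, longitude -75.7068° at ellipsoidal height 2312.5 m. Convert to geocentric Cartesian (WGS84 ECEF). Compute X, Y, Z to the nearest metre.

WGS84: a = 6378137 m, e² = 0.006694380; N(φ) = a/√(1−e²sin²φ) = 6387898.583 m.
X = (N+h)·cosφ·cosλ = 1163402.550 m; Y = (N+h)·cosφ·sinλ = -4566474.306 m; Z = (N(1−e²)+h)·sinφ = 4287203.655 m.

X 1163403 m, Y -4566474 m, Z 4287204 m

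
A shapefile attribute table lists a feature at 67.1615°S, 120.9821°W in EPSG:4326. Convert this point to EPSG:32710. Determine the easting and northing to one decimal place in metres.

Zone 10 central meridian λ₀ = 6×10 − 183 = -123°; Δλ = +2.0179°.
Transverse Mercator on WGS84 with k₀ = 0.9996 gives E = 587388.707 m, N = 2549197.724 m.

E 587388.7 m, N 2549197.7 m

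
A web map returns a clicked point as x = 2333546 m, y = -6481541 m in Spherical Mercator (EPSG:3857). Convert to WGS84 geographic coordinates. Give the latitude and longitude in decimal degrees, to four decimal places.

R = 6378137 m. λ = x/R = 20.96260038°.
φ = 2·arctan(exp(y/R)) − 90° = 2·arctan(0.36196) − 90° = -50.20319912°.

lat -50.2032°, lon 20.9626°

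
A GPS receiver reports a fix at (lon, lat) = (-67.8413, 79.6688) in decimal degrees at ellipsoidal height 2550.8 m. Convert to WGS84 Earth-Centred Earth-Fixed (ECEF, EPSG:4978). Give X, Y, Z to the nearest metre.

WGS84: a = 6378137 m, e² = 0.006694380; N(φ) = a/√(1−e²sin²φ) = 6398900.162 m.
X = (N+h)·cosφ·cosλ = 433003.675 m; Y = (N+h)·cosφ·sinλ = -1063233.242 m; Z = (N(1−e²)+h)·sinφ = 6255525.428 m.

X 433004 m, Y -1063233 m, Z 6255525 m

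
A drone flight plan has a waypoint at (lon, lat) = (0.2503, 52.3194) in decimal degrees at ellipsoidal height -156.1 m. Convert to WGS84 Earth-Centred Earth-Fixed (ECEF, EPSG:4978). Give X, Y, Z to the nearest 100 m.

WGS84: a = 6378137 m, e² = 0.006694380; N(φ) = a/√(1−e²sin²φ) = 6391551.307 m.
X = (N+h)·cosφ·cosλ = 3906761.214 m; Y = (N+h)·cosφ·sinλ = 17067.026 m; Z = (N(1−e²)+h)·sinφ = 5024482.091 m.

X 3906800 m, Y 17100 m, Z 5024500 m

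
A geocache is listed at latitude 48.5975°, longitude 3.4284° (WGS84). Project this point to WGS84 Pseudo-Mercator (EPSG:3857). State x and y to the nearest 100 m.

Web Mercator is spherical with R = a = 6378137 m.
x = R·λ = 6378137 × 0.059836868 = 381647.742 m.
y = R·ln tan(π/4 + φ/2) = 6378137 × 0.973143018 = 6206839.490 m.

x 381600 m, y 6206800 m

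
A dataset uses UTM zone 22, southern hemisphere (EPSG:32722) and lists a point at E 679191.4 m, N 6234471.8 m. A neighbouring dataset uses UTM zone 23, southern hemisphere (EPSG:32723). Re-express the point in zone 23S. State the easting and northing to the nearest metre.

E 125071 m, N 6228732 m

UTM 22S → geographic: φ = -34.01509988°, λ = -49.05940011°.
UTM 23S (λ₀ = -45°) forward: E = 125071.348 m, N = 6228732.313 m.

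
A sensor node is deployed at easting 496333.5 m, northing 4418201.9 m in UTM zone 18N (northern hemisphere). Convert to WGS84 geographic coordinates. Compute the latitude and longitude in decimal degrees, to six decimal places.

lat 39.913900°, lon -75.042900°

Zone 18N: λ₀ = -75°, k₀ = 0.9996, false easting 500000 m.
Meridian distance M = (N − FN)/k₀ = 4419969.9 m.
Inverse transverse Mercator on WGS84 gives φ = 39.91389988°, λ = -75.04289969°.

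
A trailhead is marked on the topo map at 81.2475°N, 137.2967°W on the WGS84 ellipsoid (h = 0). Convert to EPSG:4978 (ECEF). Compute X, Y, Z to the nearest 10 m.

X -715570 m, Y -660380 m, Z 6282240 m

WGS84: a = 6378137 m, e² = 0.006694380; N(φ) = a/√(1−e²sin²φ) = 6399094.354 m.
X = (N+h)·cosφ·cosλ = -715568.785 m; Y = (N+h)·cosφ·sinλ = -660384.182 m; Z = (N(1−e²)+h)·sinφ = 6282236.965 m.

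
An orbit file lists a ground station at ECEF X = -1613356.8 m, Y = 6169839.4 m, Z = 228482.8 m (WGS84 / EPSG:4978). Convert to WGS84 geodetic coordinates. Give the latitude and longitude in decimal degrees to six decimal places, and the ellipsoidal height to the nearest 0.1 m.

lat 2.065700°, lon 104.654200°, h 3273.1 m

λ = atan2(Y, X) = 104.65419998°; p = √(X²+Y²) = 6377290.8 m.
Bowring's method on WGS84 (a = 6378137 m, b = 6356752.314 m) gives φ = 2.06570024°, h = 3273.066 m.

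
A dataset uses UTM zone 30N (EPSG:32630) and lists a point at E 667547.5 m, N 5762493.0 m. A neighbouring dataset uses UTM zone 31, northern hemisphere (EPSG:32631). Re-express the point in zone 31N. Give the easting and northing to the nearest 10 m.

UTM 30N → geographic: φ = 51.98780006°, λ = -0.55990044°.
UTM 31N (λ₀ = 3°) forward: E = 255582.394 m, N = 5765667.131 m.

E 255580 m, N 5765670 m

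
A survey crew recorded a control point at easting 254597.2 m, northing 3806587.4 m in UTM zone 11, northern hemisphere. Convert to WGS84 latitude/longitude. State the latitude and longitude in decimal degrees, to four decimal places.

lat 34.3716°, lon -119.6687°

Zone 11N: λ₀ = -117°, k₀ = 0.9996, false easting 500000 m.
Meridian distance M = (N − FN)/k₀ = 3808110.6 m.
Inverse transverse Mercator on WGS84 gives φ = 34.37159986°, λ = -119.66870049°.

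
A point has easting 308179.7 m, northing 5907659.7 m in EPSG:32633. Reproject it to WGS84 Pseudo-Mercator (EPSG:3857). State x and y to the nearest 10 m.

Unproject from UTM 33N (λ₀ = 15°) → φ = 53.28339964°, λ = 12.12249979°.
Web Mercator (R = 6378137 m): x = 1349470.504 m, y = 7035592.199 m.

x 1349470 m, y 7035590 m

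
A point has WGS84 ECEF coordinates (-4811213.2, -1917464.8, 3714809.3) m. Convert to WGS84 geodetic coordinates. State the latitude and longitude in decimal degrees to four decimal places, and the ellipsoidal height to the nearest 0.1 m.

lat 35.8324°, lon -158.2707°, h 2867.1 m

λ = atan2(Y, X) = -158.27070046°; p = √(X²+Y²) = 5179232.0 m.
Bowring's method on WGS84 (a = 6378137 m, b = 6356752.314 m) gives φ = 35.83239990°, h = 2867.119 m.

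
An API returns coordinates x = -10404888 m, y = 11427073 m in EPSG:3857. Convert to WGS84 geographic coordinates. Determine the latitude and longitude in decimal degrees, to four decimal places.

R = 6378137 m. λ = x/R = -93.46869920°.
φ = 2·arctan(exp(y/R)) − 90° = 2·arctan(5.99905) − 90° = 71.07240005°.

lat 71.0724°, lon -93.4687°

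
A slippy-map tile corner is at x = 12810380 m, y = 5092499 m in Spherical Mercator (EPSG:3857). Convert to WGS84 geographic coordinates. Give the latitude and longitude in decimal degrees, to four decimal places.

lat 41.5412°, lon 115.0776°

R = 6378137 m. λ = x/R = 115.07760149°.
φ = 2·arctan(exp(y/R)) − 90° = 2·arctan(2.22205) − 90° = 41.54119815°.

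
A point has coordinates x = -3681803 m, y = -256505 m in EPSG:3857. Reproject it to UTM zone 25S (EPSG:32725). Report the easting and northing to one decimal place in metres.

Web Mercator inverse (R = 6378137 m) → φ = -2.30360275°, λ = -33.07419908°.
UTM 25S forward: E = 491750.126 m, N = 9745381.090 m.

E 491750.1 m, N 9745381.1 m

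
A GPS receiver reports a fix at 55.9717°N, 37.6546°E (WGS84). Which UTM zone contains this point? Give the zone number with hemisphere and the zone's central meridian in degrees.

Zone 37N, central meridian 39°

UTM zone = ⌊(λ + 180)/6⌋ + 1; 37.6546° ∈ [36°, 42°) → zone 37.
Hemisphere: N (φ ≥ 0).
Central meridian λ₀ = 6×37 − 183 = 39°.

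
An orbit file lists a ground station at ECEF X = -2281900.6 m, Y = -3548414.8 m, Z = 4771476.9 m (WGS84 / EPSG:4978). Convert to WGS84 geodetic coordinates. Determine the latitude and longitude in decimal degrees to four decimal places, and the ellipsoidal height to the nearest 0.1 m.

lat 48.7086°, lon -122.7441°, h 2981.7 m

λ = atan2(Y, X) = -122.74410050°; p = √(X²+Y²) = 4218805.3 m.
Bowring's method on WGS84 (a = 6378137 m, b = 6356752.314 m) gives φ = 48.70859961°, h = 2981.688 m.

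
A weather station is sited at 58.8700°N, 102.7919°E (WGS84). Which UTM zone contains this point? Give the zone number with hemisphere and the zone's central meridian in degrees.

Zone 48N, central meridian 105°

UTM zone = ⌊(λ + 180)/6⌋ + 1; 102.7919° ∈ [102°, 108°) → zone 48.
Hemisphere: N (φ ≥ 0).
Central meridian λ₀ = 6×48 − 183 = 105°.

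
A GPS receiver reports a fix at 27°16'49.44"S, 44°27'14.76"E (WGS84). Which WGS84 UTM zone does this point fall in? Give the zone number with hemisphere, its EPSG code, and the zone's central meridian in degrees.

Zone 38S (EPSG:32738), central meridian 45°

UTM zone = ⌊(λ + 180)/6⌋ + 1; 44.4541° ∈ [42°, 48°) → zone 38.
Hemisphere: S (φ < 0).
Central meridian λ₀ = 6×38 − 183 = 45°.
EPSG code: 32738.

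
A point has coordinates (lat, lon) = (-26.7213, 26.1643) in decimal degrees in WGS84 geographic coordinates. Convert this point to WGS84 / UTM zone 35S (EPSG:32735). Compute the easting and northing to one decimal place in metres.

Zone 35 central meridian λ₀ = 6×35 − 183 = 27°; Δλ = -0.8357°.
Transverse Mercator on WGS84 with k₀ = 0.9996 gives E = 416880.675 m, N = 7044160.156 m.

E 416880.7 m, N 7044160.2 m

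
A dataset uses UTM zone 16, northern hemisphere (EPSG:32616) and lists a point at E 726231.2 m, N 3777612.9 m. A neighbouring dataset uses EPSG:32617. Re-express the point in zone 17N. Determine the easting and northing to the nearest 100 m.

E 172800 m, N 3780600 m

UTM 16N → geographic: φ = 34.11490033°, λ = -84.54719961°.
UTM 17N (λ₀ = -81°) forward: E = 172787.409 m, N = 3780581.210 m.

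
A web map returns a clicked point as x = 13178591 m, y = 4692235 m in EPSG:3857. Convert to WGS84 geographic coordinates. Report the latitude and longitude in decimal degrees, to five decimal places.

lat 38.79420°, lon 118.38530°

R = 6378137 m. λ = x/R = 118.38529718°.
φ = 2·arctan(exp(y/R)) − 90° = 2·arctan(2.08689) − 90° = 38.79419850°.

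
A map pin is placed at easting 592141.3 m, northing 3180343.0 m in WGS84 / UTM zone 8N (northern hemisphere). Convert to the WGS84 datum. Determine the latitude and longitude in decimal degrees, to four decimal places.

Zone 8N: λ₀ = -135°, k₀ = 0.9996, false easting 500000 m.
Meridian distance M = (N − FN)/k₀ = 3181615.6 m.
Inverse transverse Mercator on WGS84 gives φ = 28.74719965°, λ = -134.05630026°.

lat 28.7472°, lon -134.0563°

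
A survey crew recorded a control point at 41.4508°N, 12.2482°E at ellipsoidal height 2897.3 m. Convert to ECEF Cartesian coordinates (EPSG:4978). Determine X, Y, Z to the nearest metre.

WGS84: a = 6378137 m, e² = 0.006694380; N(φ) = a/√(1−e²sin²φ) = 6387512.974 m.
X = (N+h)·cosφ·cosλ = 4680742.860 m; Y = (N+h)·cosφ·sinλ = 1016134.917 m; Z = (N(1−e²)+h)·sinφ = 4201996.127 m.

X 4680743 m, Y 1016135 m, Z 4201996 m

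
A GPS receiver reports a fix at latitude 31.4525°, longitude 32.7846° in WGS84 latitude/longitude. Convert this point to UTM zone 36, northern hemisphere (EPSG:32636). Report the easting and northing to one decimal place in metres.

Zone 36 central meridian λ₀ = 6×36 − 183 = 33°; Δλ = -0.2154°.
Transverse Mercator on WGS84 with k₀ = 0.9996 gives E = 479534.329 m, N = 3479772.136 m.

E 479534.3 m, N 3479772.1 m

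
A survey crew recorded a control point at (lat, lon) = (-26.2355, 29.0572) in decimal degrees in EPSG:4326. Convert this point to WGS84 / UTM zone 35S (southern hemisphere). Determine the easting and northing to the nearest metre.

Zone 35 central meridian λ₀ = 6×35 − 183 = 27°; Δλ = +2.0572°.
Transverse Mercator on WGS84 with k₀ = 0.9996 gives E = 705494.636 m, N = 7096604.312 m.

E 705495 m, N 7096604 m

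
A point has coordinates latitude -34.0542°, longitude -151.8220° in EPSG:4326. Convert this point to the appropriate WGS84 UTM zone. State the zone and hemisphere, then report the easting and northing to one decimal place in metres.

Longitude -151.8220° lies in the 6° band [-156°, -150°), giving zone 5; latitude is south of the equator, so 5S.
Zone 5 central meridian λ₀ = 6×5 − 183 = -153°; Δλ = +1.1780°.
Transverse Mercator on WGS84 with k₀ = 0.9996 gives E = 608719.485 m, N = 6231208.505 m.

Zone 5S: E 608719.5 m, N 6231208.5 m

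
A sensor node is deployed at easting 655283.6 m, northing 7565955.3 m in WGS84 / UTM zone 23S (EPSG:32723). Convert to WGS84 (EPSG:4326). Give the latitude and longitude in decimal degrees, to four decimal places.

Zone 23S: λ₀ = -45°, k₀ = 0.9996, false easting 500000 m, false northing 10000000 m.
Meridian distance M = (N − FN)/k₀ = -2435018.7 m.
Inverse transverse Mercator on WGS84 gives φ = -22.00410040°, λ = -43.49569973°.

lat -22.0041°, lon -43.4957°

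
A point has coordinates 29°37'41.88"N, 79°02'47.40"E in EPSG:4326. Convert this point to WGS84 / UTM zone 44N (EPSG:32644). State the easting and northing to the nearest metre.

Zone 44 central meridian λ₀ = 6×44 − 183 = 81°; Δλ = -1.9535°.
Transverse Mercator on WGS84 with k₀ = 0.9996 gives E = 310872.404 m, N = 3279193.463 m.

E 310872 m, N 3279193 m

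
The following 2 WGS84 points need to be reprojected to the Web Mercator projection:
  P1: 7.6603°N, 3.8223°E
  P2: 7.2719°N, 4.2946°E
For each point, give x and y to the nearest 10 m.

Web Mercator: x = R·λ, y = R·ln tan(π/4+φ/2), R = 6378137 m.
P1 (7.6603°, 3.8223°) → (425496.490, 855292.565) m.
P2 (7.2719°, 4.2946°) → (478072.685, 811686.292) m.

P1: x 425500 m, y 855290 m; P2: x 478070 m, y 811690 m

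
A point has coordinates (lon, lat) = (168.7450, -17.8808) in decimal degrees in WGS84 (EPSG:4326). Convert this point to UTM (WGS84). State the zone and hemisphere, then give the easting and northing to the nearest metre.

Longitude 168.7450° lies in the 6° band [168°, 174°), giving zone 59; latitude is south of the equator, so 59S.
Zone 59 central meridian λ₀ = 6×59 − 183 = 171°; Δλ = -2.2550°.
Transverse Mercator on WGS84 with k₀ = 0.9996 gives E = 261069.518 m, N = 8021558.036 m.

Zone 59S: E 261070 m, N 8021558 m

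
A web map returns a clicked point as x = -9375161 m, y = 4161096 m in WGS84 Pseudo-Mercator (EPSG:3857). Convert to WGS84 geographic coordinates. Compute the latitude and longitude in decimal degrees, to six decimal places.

lat 34.979503°, lon -84.218504°

R = 6378137 m. λ = x/R = -84.21850417°.
φ = 2·arctan(exp(y/R)) − 90° = 2·arctan(1.92014) − 90° = 34.97950276°.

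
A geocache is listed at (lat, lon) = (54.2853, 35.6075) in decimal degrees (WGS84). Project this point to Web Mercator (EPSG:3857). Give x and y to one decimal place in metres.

x 3963808.8 m, y 7224374.9 m

Web Mercator is spherical with R = a = 6378137 m.
x = R·λ = 6378137 × 0.621468113 = 3963808.768 m.
y = R·ln tan(π/4 + φ/2) = 6378137 × 1.132677917 = 7224374.932 m.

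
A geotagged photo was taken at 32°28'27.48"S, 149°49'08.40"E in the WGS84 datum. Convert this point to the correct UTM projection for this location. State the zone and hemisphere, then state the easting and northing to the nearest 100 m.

Zone 55S: E 764900 m, N 6403500 m

Longitude 149.8190° lies in the 6° band [144°, 150°), giving zone 55; latitude is south of the equator, so 55S.
Zone 55 central meridian λ₀ = 6×55 − 183 = 147°; Δλ = +2.8190°.
Transverse Mercator on WGS84 with k₀ = 0.9996 gives E = 764935.407 m, N = 6403488.633 m.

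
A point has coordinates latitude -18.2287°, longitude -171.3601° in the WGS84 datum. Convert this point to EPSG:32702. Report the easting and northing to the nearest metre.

Zone 2 central meridian λ₀ = 6×2 − 183 = -171°; Δλ = -0.3601°.
Transverse Mercator on WGS84 with k₀ = 0.9996 gives E = 461928.111 m, N = 7984474.254 m.

E 461928 m, N 7984474 m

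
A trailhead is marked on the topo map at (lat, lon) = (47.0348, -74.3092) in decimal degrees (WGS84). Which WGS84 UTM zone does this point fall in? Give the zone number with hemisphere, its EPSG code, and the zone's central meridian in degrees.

Zone 18N (EPSG:32618), central meridian -75°

UTM zone = ⌊(λ + 180)/6⌋ + 1; -74.3092° ∈ [-78°, -72°) → zone 18.
Hemisphere: N (φ ≥ 0).
Central meridian λ₀ = 6×18 − 183 = -75°.
EPSG code: 32618.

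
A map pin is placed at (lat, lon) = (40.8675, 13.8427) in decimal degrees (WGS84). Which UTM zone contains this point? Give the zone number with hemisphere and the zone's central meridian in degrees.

Zone 33N, central meridian 15°

UTM zone = ⌊(λ + 180)/6⌋ + 1; 13.8427° ∈ [12°, 18°) → zone 33.
Hemisphere: N (φ ≥ 0).
Central meridian λ₀ = 6×33 − 183 = 15°.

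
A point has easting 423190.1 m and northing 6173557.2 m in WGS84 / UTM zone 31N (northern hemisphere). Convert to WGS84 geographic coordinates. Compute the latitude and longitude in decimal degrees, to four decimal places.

lat 55.7017°, lon 1.7778°

Zone 31N: λ₀ = 3°, k₀ = 0.9996, false easting 500000 m.
Meridian distance M = (N − FN)/k₀ = 6176027.6 m.
Inverse transverse Mercator on WGS84 gives φ = 55.70169967°, λ = 1.77780000°.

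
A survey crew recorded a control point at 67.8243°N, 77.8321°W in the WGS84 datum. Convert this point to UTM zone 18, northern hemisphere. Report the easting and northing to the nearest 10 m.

Zone 18 central meridian λ₀ = 6×18 − 183 = -75°; Δλ = -2.8321°.
Transverse Mercator on WGS84 with k₀ = 0.9996 gives E = 380742.161 m, N = 7526005.644 m.

E 380740 m, N 7526010 m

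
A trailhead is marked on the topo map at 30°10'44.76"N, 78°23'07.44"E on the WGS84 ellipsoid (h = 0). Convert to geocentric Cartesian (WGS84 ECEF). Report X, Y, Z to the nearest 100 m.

X 1111000 m, Y 5405300 m, Z 3187600 m

WGS84: a = 6378137 m, e² = 0.006694380; N(φ) = a/√(1−e²sin²φ) = 6383538.961 m.
X = (N+h)·cosφ·cosλ = 1110986.264 m; Y = (N+h)·cosφ·sinλ = 5405309.929 m; Z = (N(1−e²)+h)·sinφ = 3187552.211 m.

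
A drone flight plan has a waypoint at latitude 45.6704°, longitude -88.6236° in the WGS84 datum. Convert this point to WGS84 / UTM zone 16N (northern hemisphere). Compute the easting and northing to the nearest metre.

Zone 16 central meridian λ₀ = 6×16 − 183 = -87°; Δλ = -1.6236°.
Transverse Mercator on WGS84 with k₀ = 0.9996 gives E = 373536.885 m, N = 5058709.637 m.

E 373537 m, N 5058710 m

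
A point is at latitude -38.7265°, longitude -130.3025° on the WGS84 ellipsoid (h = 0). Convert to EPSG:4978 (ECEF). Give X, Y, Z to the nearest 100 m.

X -3222700 m, Y -3799800 m, Z -3968700 m

WGS84: a = 6378137 m, e² = 0.006694380; N(φ) = a/√(1−e²sin²φ) = 6386508.958 m.
X = (N+h)·cosφ·cosλ = -3222717.218 m; Y = (N+h)·cosφ·sinλ = -3799761.590 m; Z = (N(1−e²)+h)·sinφ = -3968675.786 m.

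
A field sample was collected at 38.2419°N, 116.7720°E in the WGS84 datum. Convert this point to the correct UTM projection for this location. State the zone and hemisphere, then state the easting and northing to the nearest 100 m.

Longitude 116.7720° lies in the 6° band [114°, 120°), giving zone 50; latitude is north of the equator, so 50N.
Zone 50 central meridian λ₀ = 6×50 − 183 = 117°; Δλ = -0.2280°.
Transverse Mercator on WGS84 with k₀ = 0.9996 gives E = 480048.130 m, N = 4232679.454 m.

Zone 50N: E 480000 m, N 4232700 m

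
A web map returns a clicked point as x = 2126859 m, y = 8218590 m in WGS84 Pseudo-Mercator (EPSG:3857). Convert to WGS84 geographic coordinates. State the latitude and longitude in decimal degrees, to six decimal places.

R = 6378137 m. λ = x/R = 19.10589947°.
φ = 2·arctan(exp(y/R)) − 90° = 2·arctan(3.62755) − 90° = 59.17629980°.

lat 59.176300°, lon 19.105899°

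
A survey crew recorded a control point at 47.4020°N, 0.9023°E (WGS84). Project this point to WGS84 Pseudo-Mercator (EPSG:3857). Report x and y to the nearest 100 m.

x 100400 m, y 6007900 m

Web Mercator is spherical with R = a = 6378137 m.
x = R·λ = 6378137 × 0.015748106 = 100443.577 m.
y = R·ln tan(π/4 + φ/2) = 6378137 × 0.941958340 = 6007939.342 m.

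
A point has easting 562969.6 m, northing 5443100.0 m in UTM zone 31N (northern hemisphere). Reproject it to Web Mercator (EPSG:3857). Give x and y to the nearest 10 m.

x 430060 m, y 6298220 m

Unproject from UTM 31N (λ₀ = 3°) → φ = 49.13750022°, λ = 3.86329998°.
Web Mercator (R = 6378137 m): x = 430060.586 m, y = 6298224.591 m.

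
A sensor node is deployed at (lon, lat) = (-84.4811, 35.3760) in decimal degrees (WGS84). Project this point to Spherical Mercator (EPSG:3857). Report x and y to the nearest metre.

Web Mercator is spherical with R = a = 6378137 m.
x = R·λ = 6378137 × -1.474473351 = -9404393.034 m.
y = R·ln tan(π/4 + φ/2) = 6378137 × 0.660866358 = 4215096.169 m.

x -9404393 m, y 4215096 m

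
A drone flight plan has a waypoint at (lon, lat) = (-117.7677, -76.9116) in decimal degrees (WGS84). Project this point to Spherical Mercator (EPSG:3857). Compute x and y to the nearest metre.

Web Mercator is spherical with R = a = 6378137 m.
x = R·λ = 6378137 × -2.055434118 = -13109840.396 m.
y = R·ln tan(π/4 + φ/2) = 6378137 × -2.165285947 = -13810490.412 m.

x -13109840 m, y -13810490 m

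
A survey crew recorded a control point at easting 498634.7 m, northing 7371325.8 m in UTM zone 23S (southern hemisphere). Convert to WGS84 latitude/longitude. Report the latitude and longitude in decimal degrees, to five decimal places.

lat -23.76920°, lon -45.01340°

Zone 23S: λ₀ = -45°, k₀ = 0.9996, false easting 500000 m, false northing 10000000 m.
Meridian distance M = (N − FN)/k₀ = -2629726.1 m.
Inverse transverse Mercator on WGS84 gives φ = -23.76919987°, λ = -45.01339953°.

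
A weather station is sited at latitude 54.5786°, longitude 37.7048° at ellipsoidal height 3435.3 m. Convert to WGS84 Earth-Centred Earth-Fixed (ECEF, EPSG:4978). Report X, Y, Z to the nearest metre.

WGS84: a = 6378137 m, e² = 0.006694380; N(φ) = a/√(1−e²sin²φ) = 6392361.793 m.
X = (N+h)·cosφ·cosλ = 2932805.918 m; Y = (N+h)·cosφ·sinλ = 2267122.498 m; Z = (N(1−e²)+h)·sinφ = 5177135.397 m.

X 2932806 m, Y 2267122 m, Z 5177135 m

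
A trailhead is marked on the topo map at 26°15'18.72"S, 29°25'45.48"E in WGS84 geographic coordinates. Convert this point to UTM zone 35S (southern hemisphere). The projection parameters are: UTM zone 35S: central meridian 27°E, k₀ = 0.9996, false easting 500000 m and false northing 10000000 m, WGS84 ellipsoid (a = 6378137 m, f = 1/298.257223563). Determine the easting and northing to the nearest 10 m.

Zone 35 central meridian λ₀ = 6×35 − 183 = 27°; Δλ = +2.4293°.
Transverse Mercator on WGS84 with k₀ = 0.9996 gives E = 742635.537 m, N = 7093777.518 m.

E 742640 m, N 7093780 m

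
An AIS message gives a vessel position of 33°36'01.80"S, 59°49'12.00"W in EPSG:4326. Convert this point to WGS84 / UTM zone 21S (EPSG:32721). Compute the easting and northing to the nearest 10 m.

E 238330 m, N 6278570 m

Zone 21 central meridian λ₀ = 6×21 − 183 = -57°; Δλ = -2.8200°.
Transverse Mercator on WGS84 with k₀ = 0.9996 gives E = 238325.075 m, N = 6278572.953 m.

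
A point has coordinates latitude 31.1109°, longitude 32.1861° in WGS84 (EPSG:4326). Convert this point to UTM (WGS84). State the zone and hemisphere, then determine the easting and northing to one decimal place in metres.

Zone 36N: E 422389.0 m, N 3442177.4 m

Longitude 32.1861° lies in the 6° band [30°, 36°), giving zone 36; latitude is north of the equator, so 36N.
Zone 36 central meridian λ₀ = 6×36 − 183 = 33°; Δλ = -0.8139°.
Transverse Mercator on WGS84 with k₀ = 0.9996 gives E = 422389.013 m, N = 3442177.381 m.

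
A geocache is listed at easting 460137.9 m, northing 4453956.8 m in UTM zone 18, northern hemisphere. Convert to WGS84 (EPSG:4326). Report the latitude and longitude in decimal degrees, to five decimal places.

lat 40.23510°, lon -75.46860°

Zone 18N: λ₀ = -75°, k₀ = 0.9996, false easting 500000 m.
Meridian distance M = (N − FN)/k₀ = 4455739.1 m.
Inverse transverse Mercator on WGS84 gives φ = 40.23509961°, λ = -75.46859983°.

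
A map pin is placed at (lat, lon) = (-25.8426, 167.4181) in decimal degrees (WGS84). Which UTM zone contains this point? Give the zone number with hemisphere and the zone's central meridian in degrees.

UTM zone = ⌊(λ + 180)/6⌋ + 1; 167.4181° ∈ [162°, 168°) → zone 58.
Hemisphere: S (φ < 0).
Central meridian λ₀ = 6×58 − 183 = 165°.

Zone 58S, central meridian 165°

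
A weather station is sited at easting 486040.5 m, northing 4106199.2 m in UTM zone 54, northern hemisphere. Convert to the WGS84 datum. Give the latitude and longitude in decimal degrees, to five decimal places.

lat 37.10200°, lon 140.84290°

Zone 54N: λ₀ = 141°, k₀ = 0.9996, false easting 500000 m.
Meridian distance M = (N − FN)/k₀ = 4107842.3 m.
Inverse transverse Mercator on WGS84 gives φ = 37.10199996°, λ = 140.84289945°.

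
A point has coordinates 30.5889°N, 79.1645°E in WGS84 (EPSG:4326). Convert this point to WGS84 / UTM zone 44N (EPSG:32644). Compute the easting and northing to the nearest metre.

Zone 44 central meridian λ₀ = 6×44 − 183 = 81°; Δλ = -1.8355°.
Transverse Mercator on WGS84 with k₀ = 0.9996 gives E = 324010.222 m, N = 3385477.982 m.

E 324010 m, N 3385478 m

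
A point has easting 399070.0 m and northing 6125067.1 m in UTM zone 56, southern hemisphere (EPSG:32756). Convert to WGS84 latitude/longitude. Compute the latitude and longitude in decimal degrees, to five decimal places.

lat -35.01200°, lon 151.89380°

Zone 56S: λ₀ = 153°, k₀ = 0.9996, false easting 500000 m, false northing 10000000 m.
Meridian distance M = (N − FN)/k₀ = -3876483.5 m.
Inverse transverse Mercator on WGS84 gives φ = -35.01200023°, λ = 151.89380002°.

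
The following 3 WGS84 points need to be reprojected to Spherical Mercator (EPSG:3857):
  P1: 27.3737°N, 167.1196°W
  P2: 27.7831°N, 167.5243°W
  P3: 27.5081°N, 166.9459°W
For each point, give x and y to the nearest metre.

Web Mercator: x = R·λ, y = R·ln tan(π/4+φ/2), R = 6378137 m.
P1 (27.3737°, -167.1196°) → (-18603668.774, 3170238.710) m.
P2 (27.7831°, -167.5243°) → (-18648719.771, 3221655.082) m.
P3 (27.5081°, -166.9459°) → (-18584332.578, 3187096.817) m.

P1: x -18603669 m, y 3170239 m; P2: x -18648720 m, y 3221655 m; P3: x -18584333 m, y 3187097 m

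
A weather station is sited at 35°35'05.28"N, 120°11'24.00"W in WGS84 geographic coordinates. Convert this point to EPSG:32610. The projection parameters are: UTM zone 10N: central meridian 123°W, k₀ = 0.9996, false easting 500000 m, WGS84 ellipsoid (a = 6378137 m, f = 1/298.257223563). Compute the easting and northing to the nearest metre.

Zone 10 central meridian λ₀ = 6×10 − 183 = -123°; Δλ = +2.8100°.
Transverse Mercator on WGS84 with k₀ = 0.9996 gives E = 754612.703 m, N = 3941533.192 m.

E 754613 m, N 3941533 m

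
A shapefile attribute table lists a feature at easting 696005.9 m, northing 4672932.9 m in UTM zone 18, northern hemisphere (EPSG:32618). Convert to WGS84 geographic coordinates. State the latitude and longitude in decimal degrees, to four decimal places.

Zone 18N: λ₀ = -75°, k₀ = 0.9996, false easting 500000 m.
Meridian distance M = (N − FN)/k₀ = 4674802.8 m.
Inverse transverse Mercator on WGS84 gives φ = 42.18399996°, λ = -72.62650034°.

lat 42.1840°, lon -72.6265°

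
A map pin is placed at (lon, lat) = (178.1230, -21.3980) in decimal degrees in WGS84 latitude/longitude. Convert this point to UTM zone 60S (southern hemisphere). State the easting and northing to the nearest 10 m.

Zone 60 central meridian λ₀ = 6×60 − 183 = 177°; Δλ = +1.1230°.
Transverse Mercator on WGS84 with k₀ = 0.9996 gives E = 616405.367 m, N = 7633387.334 m.

E 616410 m, N 7633390 m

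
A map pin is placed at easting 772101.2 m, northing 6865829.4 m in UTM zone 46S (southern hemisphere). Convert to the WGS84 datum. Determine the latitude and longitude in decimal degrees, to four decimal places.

Zone 46S: λ₀ = 93°, k₀ = 0.9996, false easting 500000 m, false northing 10000000 m.
Meridian distance M = (N − FN)/k₀ = -3135424.8 m.
Inverse transverse Mercator on WGS84 gives φ = -28.30549964°, λ = 95.77470026°.

lat -28.3055°, lon 95.7747°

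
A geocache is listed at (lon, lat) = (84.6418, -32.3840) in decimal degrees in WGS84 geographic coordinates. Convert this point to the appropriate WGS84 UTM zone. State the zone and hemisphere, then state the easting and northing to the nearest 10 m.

Zone 45S: E 278160 m, N 6414550 m

Longitude 84.6418° lies in the 6° band [84°, 90°), giving zone 45; latitude is south of the equator, so 45S.
Zone 45 central meridian λ₀ = 6×45 − 183 = 87°; Δλ = -2.3582°.
Transverse Mercator on WGS84 with k₀ = 0.9996 gives E = 278161.837 m, N = 6414553.560 m.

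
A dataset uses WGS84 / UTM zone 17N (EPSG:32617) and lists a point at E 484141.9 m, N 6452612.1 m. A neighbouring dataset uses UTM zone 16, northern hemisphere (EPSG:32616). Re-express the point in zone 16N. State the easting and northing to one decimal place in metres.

E 836424.5 m, N 6466898.7 m

UTM 17N → geographic: φ = 58.21439974°, λ = -81.26990034°.
UTM 16N (λ₀ = -87°) forward: E = 836424.538 m, N = 6466898.714 m.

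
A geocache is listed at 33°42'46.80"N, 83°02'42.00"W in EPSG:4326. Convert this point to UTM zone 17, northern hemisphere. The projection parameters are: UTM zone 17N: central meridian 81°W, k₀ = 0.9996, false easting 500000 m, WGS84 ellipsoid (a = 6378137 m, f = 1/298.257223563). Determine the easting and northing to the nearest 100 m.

E 310500 m, N 3732200 m

Zone 17 central meridian λ₀ = 6×17 − 183 = -81°; Δλ = -2.0450°.
Transverse Mercator on WGS84 with k₀ = 0.9996 gives E = 310500.363 m, N = 3732212.225 m.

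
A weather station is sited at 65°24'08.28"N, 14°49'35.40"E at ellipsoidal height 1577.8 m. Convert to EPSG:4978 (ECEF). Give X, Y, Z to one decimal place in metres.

X 2574236.4 m, Y 681416.5 m, Z 5777958.0 m

WGS84: a = 6378137 m, e² = 0.006694380; N(φ) = a/√(1−e²sin²φ) = 6395860.554 m.
X = (N+h)·cosφ·cosλ = 2574236.410 m; Y = (N+h)·cosφ·sinλ = 681416.483 m; Z = (N(1−e²)+h)·sinφ = 5777957.997 m.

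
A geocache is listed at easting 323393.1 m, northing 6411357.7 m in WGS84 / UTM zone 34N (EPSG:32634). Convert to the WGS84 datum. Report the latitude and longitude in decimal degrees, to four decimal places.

lat 57.8093°, lon 18.0274°

Zone 34N: λ₀ = 21°, k₀ = 0.9996, false easting 500000 m.
Meridian distance M = (N − FN)/k₀ = 6413923.3 m.
Inverse transverse Mercator on WGS84 gives φ = 57.80929991°, λ = 18.02740054°.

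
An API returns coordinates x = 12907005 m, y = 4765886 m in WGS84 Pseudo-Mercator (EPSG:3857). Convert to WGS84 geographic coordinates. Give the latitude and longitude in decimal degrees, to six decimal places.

lat 39.307997°, lon 115.945599°

R = 6378137 m. λ = x/R = 115.94559864°.
φ = 2·arctan(exp(y/R)) − 90° = 2·arctan(2.11113) − 90° = 39.30799688°.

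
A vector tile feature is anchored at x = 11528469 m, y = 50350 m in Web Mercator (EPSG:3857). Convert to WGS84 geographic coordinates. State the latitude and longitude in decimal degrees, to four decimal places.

R = 6378137 m. λ = x/R = 103.56199905°.
φ = 2·arctan(exp(y/R)) − 90° = 2·arctan(1.00793) − 90° = 0.45229705°.

lat 0.4523°, lon 103.5620°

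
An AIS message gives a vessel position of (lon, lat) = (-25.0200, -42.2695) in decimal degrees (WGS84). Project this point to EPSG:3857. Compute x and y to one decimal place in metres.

x -2785213.7 m, y -5201435.1 m

Web Mercator is spherical with R = a = 6378137 m.
x = R·λ = 6378137 × -0.436681379 = -2785213.660 m.
y = R·ln tan(π/4 + φ/2) = 6378137 × -0.815510096 = -5201435.116 m.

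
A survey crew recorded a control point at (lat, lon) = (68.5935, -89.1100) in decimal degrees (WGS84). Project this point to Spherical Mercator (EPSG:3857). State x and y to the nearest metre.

x -9919680 m, y 10625668 m

Web Mercator is spherical with R = a = 6378137 m.
x = R·λ = 6378137 × -1.555262896 = -9919679.825 m.
y = R·ln tan(π/4 + φ/2) = 6378137 × 1.665951596 = 10625667.513 m.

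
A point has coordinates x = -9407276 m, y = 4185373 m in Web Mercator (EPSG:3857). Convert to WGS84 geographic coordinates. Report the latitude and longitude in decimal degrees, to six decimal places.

lat 35.157996°, lon -84.506998°

R = 6378137 m. λ = x/R = -84.50699813°.
φ = 2·arctan(exp(y/R)) − 90° = 2·arctan(1.92747) − 90° = 35.15799635°.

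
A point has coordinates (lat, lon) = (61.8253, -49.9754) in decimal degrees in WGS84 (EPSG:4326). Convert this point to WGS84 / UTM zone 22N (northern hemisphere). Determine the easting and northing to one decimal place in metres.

E 553971.2 m, N 6855144.1 m

Zone 22 central meridian λ₀ = 6×22 − 183 = -51°; Δλ = +1.0246°.
Transverse Mercator on WGS84 with k₀ = 0.9996 gives E = 553971.211 m, N = 6855144.054 m.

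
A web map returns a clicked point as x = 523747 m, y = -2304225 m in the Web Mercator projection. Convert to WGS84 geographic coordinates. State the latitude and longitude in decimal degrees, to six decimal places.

R = 6378137 m. λ = x/R = 4.70489935°.
φ = 2·arctan(exp(y/R)) − 90° = 2·arctan(0.69679) − 90° = -20.26310069°.

lat -20.263101°, lon 4.704899°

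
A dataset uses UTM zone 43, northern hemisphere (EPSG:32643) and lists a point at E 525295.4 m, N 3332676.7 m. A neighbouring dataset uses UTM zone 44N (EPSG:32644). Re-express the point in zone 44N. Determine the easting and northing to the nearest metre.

E -53125 m, N 3346576 m

UTM 43N → geographic: φ = 30.12510026°, λ = 75.26260021°.
UTM 44N (λ₀ = 81°) forward: E = -53125.102 m, N = 3346576.319 m.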